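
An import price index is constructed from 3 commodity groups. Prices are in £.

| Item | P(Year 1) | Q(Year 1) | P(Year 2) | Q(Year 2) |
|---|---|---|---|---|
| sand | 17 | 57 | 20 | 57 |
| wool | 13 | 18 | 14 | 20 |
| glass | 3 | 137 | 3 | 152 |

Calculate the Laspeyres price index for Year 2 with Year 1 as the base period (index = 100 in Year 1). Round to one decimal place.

Laspeyres price index uses base-period quantities as weights.
ΣP(Year 2)·Q(Year 1) = 20×57 + 14×18 + 3×137 = 1140 + 252 + 411 = 1803
ΣP(Year 1)·Q(Year 1) = 17×57 + 13×18 + 3×137 = 969 + 234 + 411 = 1614
Index = 1803 / 1614 × 100 = 111.7100

111.7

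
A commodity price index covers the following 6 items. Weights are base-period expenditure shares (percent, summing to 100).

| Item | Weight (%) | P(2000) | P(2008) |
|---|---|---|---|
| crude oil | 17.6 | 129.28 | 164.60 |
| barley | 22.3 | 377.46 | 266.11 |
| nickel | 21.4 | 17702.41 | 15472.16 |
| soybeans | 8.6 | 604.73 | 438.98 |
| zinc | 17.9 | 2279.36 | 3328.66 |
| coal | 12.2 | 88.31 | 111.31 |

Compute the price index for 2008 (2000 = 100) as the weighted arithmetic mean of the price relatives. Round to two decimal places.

crude oil: 17.6 × (164.60/129.28) = 17.6 × 1.273205 = 22.4084
barley: 22.3 × (266.11/377.46) = 22.3 × 0.705002 = 15.7215
nickel: 21.4 × (15472.16/17702.41) = 21.4 × 0.874014 = 18.7039
soybeans: 8.6 × (438.98/604.73) = 8.6 × 0.725911 = 6.2428
zinc: 17.9 × (3328.66/2279.36) = 17.9 × 1.460349 = 26.1402
coal: 12.2 × (111.31/88.31) = 12.2 × 1.260446 = 15.3774
Index = Σ wᵢ·(p₁ᵢ/p₀ᵢ) = 22.4084 + 15.7215 + 18.7039 + 6.2428 + 26.1402 + 15.3774 = 104.5944

104.59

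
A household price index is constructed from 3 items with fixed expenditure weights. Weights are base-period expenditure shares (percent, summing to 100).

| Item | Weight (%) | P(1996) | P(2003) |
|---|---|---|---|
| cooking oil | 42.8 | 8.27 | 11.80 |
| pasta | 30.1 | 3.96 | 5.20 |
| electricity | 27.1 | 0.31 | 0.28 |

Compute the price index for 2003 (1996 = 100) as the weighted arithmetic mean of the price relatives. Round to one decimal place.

cooking oil: 42.8 × (11.80/8.27) = 42.8 × 1.426844 = 61.0689
pasta: 30.1 × (5.20/3.96) = 30.1 × 1.313131 = 39.5253
electricity: 27.1 × (0.28/0.31) = 27.1 × 0.903226 = 24.4774
Index = Σ wᵢ·(p₁ᵢ/p₀ᵢ) = 61.0689 + 39.5253 + 24.4774 = 125.0716

125.1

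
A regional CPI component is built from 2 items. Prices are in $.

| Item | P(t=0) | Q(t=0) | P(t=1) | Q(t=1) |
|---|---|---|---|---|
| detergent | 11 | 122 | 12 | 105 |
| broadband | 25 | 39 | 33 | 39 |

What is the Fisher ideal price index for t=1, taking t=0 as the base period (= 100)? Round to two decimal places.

Laspeyres component (base-period weights):
ΣP(t=1)Q(t=0) = 12×122 + 33×39 = 1464 + 1287 = 2751
ΣP(t=0)Q(t=0) = 11×122 + 25×39 = 1342 + 975 = 2317
L = 2751 / 2317 × 100 = 118.7311
Paasche component (current-period weights):
ΣP(t=1)Q(t=1) = 12×105 + 33×39 = 1260 + 1287 = 2547
ΣP(t=0)Q(t=1) = 11×105 + 25×39 = 1155 + 975 = 2130
P = 2547 / 2130 × 100 = 119.5775
Fisher = √(L × P) = √(118.7311 × 119.5775) = 119.1535

119.15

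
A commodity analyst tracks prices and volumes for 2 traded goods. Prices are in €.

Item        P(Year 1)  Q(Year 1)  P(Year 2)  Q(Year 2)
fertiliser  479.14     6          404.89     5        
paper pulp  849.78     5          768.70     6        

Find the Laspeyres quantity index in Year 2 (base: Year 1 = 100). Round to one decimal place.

105.2

Laspeyres quantity index uses base-period prices as weights.
ΣP(Year 1)·Q(Year 2) = 479.14×5 + 849.78×6 = 2395.7 + 5098.68 = 7494.38
ΣP(Year 1)·Q(Year 1) = 479.14×6 + 849.78×5 = 2874.84 + 4248.9 = 7123.74
Index = 7494.38 / 7123.74 × 100 = 105.2029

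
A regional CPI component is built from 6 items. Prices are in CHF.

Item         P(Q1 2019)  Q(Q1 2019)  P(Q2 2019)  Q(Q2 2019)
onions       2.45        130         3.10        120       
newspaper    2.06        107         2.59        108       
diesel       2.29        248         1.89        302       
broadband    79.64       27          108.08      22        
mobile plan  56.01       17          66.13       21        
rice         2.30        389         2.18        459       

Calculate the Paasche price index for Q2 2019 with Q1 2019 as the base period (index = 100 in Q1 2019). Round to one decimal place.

115.4

Paasche price index uses current-period quantities as weights.
ΣP(Q2 2019)·Q(Q2 2019) = 3.10×120 + 2.59×108 + 1.89×302 + 108.08×22 + 66.13×21 + 2.18×459 = 372 + 279.72 + 570.78 + 2377.76 + 1388.73 + 1000.62 = 5989.61
ΣP(Q1 2019)·Q(Q2 2019) = 2.45×120 + 2.06×108 + 2.29×302 + 79.64×22 + 56.01×21 + 2.30×459 = 294 + 222.48 + 691.58 + 1752.08 + 1176.21 + 1055.7 = 5192.05
Index = 5989.61 / 5192.05 × 100 = 115.3612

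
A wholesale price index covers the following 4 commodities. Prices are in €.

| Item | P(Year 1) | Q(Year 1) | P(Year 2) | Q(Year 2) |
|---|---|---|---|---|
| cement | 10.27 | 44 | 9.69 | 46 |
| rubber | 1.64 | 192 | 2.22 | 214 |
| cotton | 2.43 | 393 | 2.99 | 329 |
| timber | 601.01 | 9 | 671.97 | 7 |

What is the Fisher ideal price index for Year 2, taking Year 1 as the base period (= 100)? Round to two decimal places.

Laspeyres component (base-period weights):
ΣP(Year 2)Q(Year 1) = 9.69×44 + 2.22×192 + 2.99×393 + 671.97×9 = 426.36 + 426.24 + 1175.07 + 6047.73 = 8075.4
ΣP(Year 1)Q(Year 1) = 10.27×44 + 1.64×192 + 2.43×393 + 601.01×9 = 451.88 + 314.88 + 954.99 + 5409.09 = 7130.84
L = 8075.4 / 7130.84 × 100 = 113.2461
Paasche component (current-period weights):
ΣP(Year 2)Q(Year 2) = 9.69×46 + 2.22×214 + 2.99×329 + 671.97×7 = 445.74 + 475.08 + 983.71 + 4703.79 = 6608.32
ΣP(Year 1)Q(Year 2) = 10.27×46 + 1.64×214 + 2.43×329 + 601.01×7 = 472.42 + 350.96 + 799.47 + 4207.07 = 5829.92
P = 6608.32 / 5829.92 × 100 = 113.3518
Fisher = √(L × P) = √(113.2461 × 113.3518) = 113.2990

113.30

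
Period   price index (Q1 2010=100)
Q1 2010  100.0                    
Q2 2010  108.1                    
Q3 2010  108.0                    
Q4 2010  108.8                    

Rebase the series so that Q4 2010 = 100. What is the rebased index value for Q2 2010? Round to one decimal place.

Rebased(Q2 2010) = 108.1 / 108.8 × 100 = 99.3566

99.4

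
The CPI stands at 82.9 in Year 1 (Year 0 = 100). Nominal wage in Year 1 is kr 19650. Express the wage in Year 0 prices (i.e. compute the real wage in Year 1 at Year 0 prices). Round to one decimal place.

23703.3

Real = Nominal ÷ (Index/100) = 19650 ÷ (82.9/100)
     = 19650 ÷ 0.829 = 23703.2569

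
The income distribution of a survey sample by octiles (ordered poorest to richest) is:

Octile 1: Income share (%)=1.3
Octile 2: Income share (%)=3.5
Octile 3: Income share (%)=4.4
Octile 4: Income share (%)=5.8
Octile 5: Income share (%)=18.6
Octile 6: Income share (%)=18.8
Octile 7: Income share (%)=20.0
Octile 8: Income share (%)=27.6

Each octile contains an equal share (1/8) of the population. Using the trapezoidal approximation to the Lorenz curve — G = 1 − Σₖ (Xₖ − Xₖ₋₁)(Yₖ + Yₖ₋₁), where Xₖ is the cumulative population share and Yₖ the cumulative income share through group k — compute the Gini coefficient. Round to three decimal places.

Cumulative income shares Yₖ: 0.0130, 0.0480, 0.0920, 0.1500, 0.3360, 0.5240, 0.7240, 1.0000
Σ (Xₖ−Xₖ₋₁)(Yₖ+Yₖ₋₁) = (1/8)(0.0130+0.0000) + (1/8)(0.0480+0.0130) + (1/8)(0.0920+0.0480) + (1/8)(0.1500+0.0920) + (1/8)(0.3360+0.1500) + (1/8)(0.5240+0.3360) + (1/8)(0.7240+0.5240) + (1/8)(1.0000+0.7240)
  = 0.0016 + 0.0076 + 0.0175 + 0.0302 + 0.0607 + 0.1075 + 0.1560 + 0.2155 = 0.5968
G = 1 − 0.5968 = 0.4032

0.403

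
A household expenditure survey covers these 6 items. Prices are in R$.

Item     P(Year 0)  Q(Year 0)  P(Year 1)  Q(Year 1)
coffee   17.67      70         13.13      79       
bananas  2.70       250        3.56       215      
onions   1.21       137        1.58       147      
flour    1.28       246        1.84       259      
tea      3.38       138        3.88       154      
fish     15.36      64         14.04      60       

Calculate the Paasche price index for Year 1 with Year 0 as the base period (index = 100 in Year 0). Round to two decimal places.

100.60

Paasche price index uses current-period quantities as weights.
ΣP(Year 1)·Q(Year 1) = 13.13×79 + 3.56×215 + 1.58×147 + 1.84×259 + 3.88×154 + 14.04×60 = 1037.27 + 765.4 + 232.26 + 476.56 + 597.52 + 842.4 = 3951.41
ΣP(Year 0)·Q(Year 1) = 17.67×79 + 2.70×215 + 1.21×147 + 1.28×259 + 3.38×154 + 15.36×60 = 1395.93 + 580.5 + 177.87 + 331.52 + 520.52 + 921.6 = 3927.94
Index = 3951.41 / 3927.94 × 100 = 100.5975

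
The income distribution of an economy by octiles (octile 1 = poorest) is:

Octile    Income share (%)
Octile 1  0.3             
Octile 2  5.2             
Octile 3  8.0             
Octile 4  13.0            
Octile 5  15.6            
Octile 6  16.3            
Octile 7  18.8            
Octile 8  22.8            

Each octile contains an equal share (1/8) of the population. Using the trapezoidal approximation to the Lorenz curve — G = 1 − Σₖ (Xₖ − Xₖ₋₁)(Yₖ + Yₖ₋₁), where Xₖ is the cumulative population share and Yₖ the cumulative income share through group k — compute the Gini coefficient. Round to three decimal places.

Cumulative income shares Yₖ: 0.0030, 0.0550, 0.1350, 0.2650, 0.4210, 0.5840, 0.7720, 1.0000
Σ (Xₖ−Xₖ₋₁)(Yₖ+Yₖ₋₁) = (1/8)(0.0030+0.0000) + (1/8)(0.0550+0.0030) + (1/8)(0.1350+0.0550) + (1/8)(0.2650+0.1350) + (1/8)(0.4210+0.2650) + (1/8)(0.5840+0.4210) + (1/8)(0.7720+0.5840) + (1/8)(1.0000+0.7720)
  = 0.0004 + 0.0073 + 0.0238 + 0.0500 + 0.0858 + 0.1256 + 0.1695 + 0.2215 = 0.6838
G = 1 − 0.6838 = 0.3162

0.316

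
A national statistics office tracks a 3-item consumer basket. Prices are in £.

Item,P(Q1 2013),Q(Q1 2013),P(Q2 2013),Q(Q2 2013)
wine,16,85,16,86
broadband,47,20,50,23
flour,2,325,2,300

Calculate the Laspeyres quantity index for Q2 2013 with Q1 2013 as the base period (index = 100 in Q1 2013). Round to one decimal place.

103.6

Laspeyres quantity index uses base-period prices as weights.
ΣP(Q1 2013)·Q(Q2 2013) = 16×86 + 47×23 + 2×300 = 1376 + 1081 + 600 = 3057
ΣP(Q1 2013)·Q(Q1 2013) = 16×85 + 47×20 + 2×325 = 1360 + 940 + 650 = 2950
Index = 3057 / 2950 × 100 = 103.6271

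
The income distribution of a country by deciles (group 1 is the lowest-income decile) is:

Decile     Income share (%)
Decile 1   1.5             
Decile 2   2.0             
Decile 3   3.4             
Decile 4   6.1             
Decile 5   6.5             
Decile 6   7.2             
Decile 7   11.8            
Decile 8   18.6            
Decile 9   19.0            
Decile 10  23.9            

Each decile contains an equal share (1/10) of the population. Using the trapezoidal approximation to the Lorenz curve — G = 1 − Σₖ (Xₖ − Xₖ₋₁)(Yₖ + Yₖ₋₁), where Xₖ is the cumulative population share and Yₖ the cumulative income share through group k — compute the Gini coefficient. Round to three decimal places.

0.414

Cumulative income shares Yₖ: 0.0150, 0.0350, 0.0690, 0.1300, 0.1950, 0.2670, 0.3850, 0.5710, 0.7610, 1.0000
Σ (Xₖ−Xₖ₋₁)(Yₖ+Yₖ₋₁) = (1/10)(0.0150+0.0000) + (1/10)(0.0350+0.0150) + (1/10)(0.0690+0.0350) + (1/10)(0.1300+0.0690) + (1/10)(0.1950+0.1300) + (1/10)(0.2670+0.1950) + (1/10)(0.3850+0.2670) + (1/10)(0.5710+0.3850) + (1/10)(0.7610+0.5710) + (1/10)(1.0000+0.7610)
  = 0.0015 + 0.0050 + 0.0104 + 0.0199 + 0.0325 + 0.0462 + 0.0652 + 0.0956 + 0.1332 + 0.1761 = 0.5856
G = 1 − 0.5856 = 0.4144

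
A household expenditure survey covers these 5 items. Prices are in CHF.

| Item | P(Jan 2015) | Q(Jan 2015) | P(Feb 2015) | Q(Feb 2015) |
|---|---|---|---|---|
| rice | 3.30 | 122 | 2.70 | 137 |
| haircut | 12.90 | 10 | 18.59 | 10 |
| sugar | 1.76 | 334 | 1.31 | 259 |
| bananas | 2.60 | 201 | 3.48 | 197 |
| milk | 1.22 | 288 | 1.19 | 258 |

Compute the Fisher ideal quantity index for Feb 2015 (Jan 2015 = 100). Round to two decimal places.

Laspeyres component (base-period weights):
ΣP(Jan 2015)Q(Feb 2015) = 3.30×137 + 12.90×10 + 1.76×259 + 2.60×197 + 1.22×258 = 452.1 + 129 + 455.84 + 512.2 + 314.76 = 1863.9
ΣP(Jan 2015)Q(Jan 2015) = 3.30×122 + 12.90×10 + 1.76×334 + 2.60×201 + 1.22×288 = 402.6 + 129 + 587.84 + 522.6 + 351.36 = 1993.4
L = 1863.9 / 1993.4 × 100 = 93.5036
Paasche component (current-period weights):
ΣP(Feb 2015)Q(Feb 2015) = 2.70×137 + 18.59×10 + 1.31×259 + 3.48×197 + 1.19×258 = 369.9 + 185.9 + 339.29 + 685.56 + 307.02 = 1887.67
ΣP(Feb 2015)Q(Jan 2015) = 2.70×122 + 18.59×10 + 1.31×334 + 3.48×201 + 1.19×288 = 329.4 + 185.9 + 437.54 + 699.48 + 342.72 = 1995.04
P = 1887.67 / 1995.04 × 100 = 94.6182
Fisher = √(L × P) = √(93.5036 × 94.6182) = 94.0592

94.06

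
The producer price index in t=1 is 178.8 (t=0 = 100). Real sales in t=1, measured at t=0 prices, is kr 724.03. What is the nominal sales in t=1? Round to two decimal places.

Nominal = Real × (Index/100) = 724.03 × (178.8/100)
        = 724.03 × 1.788 = 1294.5656

1294.57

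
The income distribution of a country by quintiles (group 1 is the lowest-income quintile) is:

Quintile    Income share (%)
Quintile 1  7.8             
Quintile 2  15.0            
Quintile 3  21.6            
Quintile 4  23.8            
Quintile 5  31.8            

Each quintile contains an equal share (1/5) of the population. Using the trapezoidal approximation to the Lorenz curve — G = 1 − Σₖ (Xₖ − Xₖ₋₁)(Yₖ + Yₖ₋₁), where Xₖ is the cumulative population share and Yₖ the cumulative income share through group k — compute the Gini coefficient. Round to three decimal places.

Cumulative income shares Yₖ: 0.0780, 0.2280, 0.4440, 0.6820, 1.0000
Σ (Xₖ−Xₖ₋₁)(Yₖ+Yₖ₋₁) = (1/5)(0.0780+0.0000) + (1/5)(0.2280+0.0780) + (1/5)(0.4440+0.2280) + (1/5)(0.6820+0.4440) + (1/5)(1.0000+0.6820)
  = 0.0156 + 0.0612 + 0.1344 + 0.2252 + 0.3364 = 0.7728
G = 1 − 0.7728 = 0.2272

0.227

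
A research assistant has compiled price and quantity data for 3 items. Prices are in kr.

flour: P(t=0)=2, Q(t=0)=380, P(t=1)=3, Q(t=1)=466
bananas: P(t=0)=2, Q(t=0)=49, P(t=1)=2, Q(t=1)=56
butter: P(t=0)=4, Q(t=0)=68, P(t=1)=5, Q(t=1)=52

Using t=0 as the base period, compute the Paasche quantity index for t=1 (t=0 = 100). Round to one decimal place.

112.2

Paasche quantity index uses current-period prices as weights.
ΣP(t=1)·Q(t=1) = 3×466 + 2×56 + 5×52 = 1398 + 112 + 260 = 1770
ΣP(t=1)·Q(t=0) = 3×380 + 2×49 + 5×68 = 1140 + 98 + 340 = 1578
Index = 1770 / 1578 × 100 = 112.1673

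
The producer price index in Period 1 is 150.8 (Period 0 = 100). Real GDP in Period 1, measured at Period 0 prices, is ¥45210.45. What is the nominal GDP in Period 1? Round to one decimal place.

68177.4

Nominal = Real × (Index/100) = 45210.45 × (150.8/100)
        = 45210.45 × 1.508 = 68177.3586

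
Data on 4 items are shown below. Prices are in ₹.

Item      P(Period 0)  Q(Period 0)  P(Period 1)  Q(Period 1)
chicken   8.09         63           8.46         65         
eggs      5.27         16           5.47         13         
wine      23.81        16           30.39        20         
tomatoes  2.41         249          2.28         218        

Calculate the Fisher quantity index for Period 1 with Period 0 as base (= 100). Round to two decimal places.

102.19

Laspeyres component (base-period weights):
ΣP(Period 0)Q(Period 1) = 8.09×65 + 5.27×13 + 23.81×20 + 2.41×218 = 525.85 + 68.51 + 476.2 + 525.38 = 1595.94
ΣP(Period 0)Q(Period 0) = 8.09×63 + 5.27×16 + 23.81×16 + 2.41×249 = 509.67 + 84.32 + 380.96 + 600.09 = 1575.04
L = 1595.94 / 1575.04 × 100 = 101.3270
Paasche component (current-period weights):
ΣP(Period 1)Q(Period 1) = 8.46×65 + 5.47×13 + 30.39×20 + 2.28×218 = 549.9 + 71.11 + 607.8 + 497.04 = 1725.85
ΣP(Period 1)Q(Period 0) = 8.46×63 + 5.47×16 + 30.39×16 + 2.28×249 = 532.98 + 87.52 + 486.24 + 567.72 = 1674.46
P = 1725.85 / 1674.46 × 100 = 103.0690
Fisher = √(L × P) = √(101.3270 × 103.0690) = 102.1943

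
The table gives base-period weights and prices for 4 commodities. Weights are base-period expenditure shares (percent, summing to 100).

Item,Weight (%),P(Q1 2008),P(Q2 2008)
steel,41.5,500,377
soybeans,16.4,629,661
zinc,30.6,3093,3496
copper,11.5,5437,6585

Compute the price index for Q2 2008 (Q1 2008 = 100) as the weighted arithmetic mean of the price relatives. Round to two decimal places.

steel: 41.5 × (377/500) = 41.5 × 0.754000 = 31.2910
soybeans: 16.4 × (661/629) = 16.4 × 1.050874 = 17.2343
zinc: 30.6 × (3496/3093) = 30.6 × 1.130294 = 34.5870
copper: 11.5 × (6585/5437) = 11.5 × 1.211146 = 13.9282
Index = Σ wᵢ·(p₁ᵢ/p₀ᵢ) = 31.2910 + 17.2343 + 34.5870 + 13.9282 = 97.0405

97.04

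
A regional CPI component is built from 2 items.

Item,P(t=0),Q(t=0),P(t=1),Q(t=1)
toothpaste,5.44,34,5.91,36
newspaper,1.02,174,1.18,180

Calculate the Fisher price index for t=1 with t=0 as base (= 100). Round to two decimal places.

Laspeyres component (base-period weights):
ΣP(t=1)Q(t=0) = 5.91×34 + 1.18×174 = 200.94 + 205.32 = 406.26
ΣP(t=0)Q(t=0) = 5.44×34 + 1.02×174 = 184.96 + 177.48 = 362.44
L = 406.26 / 362.44 × 100 = 112.0903
Paasche component (current-period weights):
ΣP(t=1)Q(t=1) = 5.91×36 + 1.18×180 = 212.76 + 212.4 = 425.16
ΣP(t=0)Q(t=1) = 5.44×36 + 1.02×180 = 195.84 + 183.6 = 379.44
P = 425.16 / 379.44 × 100 = 112.0493
Fisher = √(L × P) = √(112.0903 × 112.0493) = 112.0698

112.07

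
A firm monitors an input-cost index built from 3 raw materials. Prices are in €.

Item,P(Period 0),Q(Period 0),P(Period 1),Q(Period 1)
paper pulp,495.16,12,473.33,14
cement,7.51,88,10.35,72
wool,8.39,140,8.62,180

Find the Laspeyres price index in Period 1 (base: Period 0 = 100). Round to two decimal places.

100.26

Laspeyres price index uses base-period quantities as weights.
ΣP(Period 1)·Q(Period 0) = 473.33×12 + 10.35×88 + 8.62×140 = 5679.96 + 910.8 + 1206.8 = 7797.56
ΣP(Period 0)·Q(Period 0) = 495.16×12 + 7.51×88 + 8.39×140 = 5941.92 + 660.88 + 1174.6 = 7777.4
Index = 7797.56 / 7777.4 × 100 = 100.2592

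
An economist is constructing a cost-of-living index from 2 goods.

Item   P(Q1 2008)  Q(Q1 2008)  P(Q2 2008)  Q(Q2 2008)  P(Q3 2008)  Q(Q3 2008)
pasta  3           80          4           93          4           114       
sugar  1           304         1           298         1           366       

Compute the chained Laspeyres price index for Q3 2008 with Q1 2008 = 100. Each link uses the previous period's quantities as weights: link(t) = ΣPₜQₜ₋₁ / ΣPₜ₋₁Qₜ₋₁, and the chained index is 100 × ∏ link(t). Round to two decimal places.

114.71

Link Q1 2008→Q2 2008:
ΣP(Q2 2008)Q(Q1 2008) = 4×80 + 1×304 = 320 + 304 = 624
ΣP(Q1 2008)Q(Q1 2008) = 3×80 + 1×304 = 240 + 304 = 544
link = 624/544 = 1.147059
Link Q2 2008→Q3 2008:
ΣP(Q3 2008)Q(Q2 2008) = 4×93 + 1×298 = 372 + 298 = 670
ΣP(Q2 2008)Q(Q2 2008) = 4×93 + 1×298 = 372 + 298 = 670
link = 670/670 = 1.000000
Chained index = 100 × 1.147059 × 1.000000 = 114.7059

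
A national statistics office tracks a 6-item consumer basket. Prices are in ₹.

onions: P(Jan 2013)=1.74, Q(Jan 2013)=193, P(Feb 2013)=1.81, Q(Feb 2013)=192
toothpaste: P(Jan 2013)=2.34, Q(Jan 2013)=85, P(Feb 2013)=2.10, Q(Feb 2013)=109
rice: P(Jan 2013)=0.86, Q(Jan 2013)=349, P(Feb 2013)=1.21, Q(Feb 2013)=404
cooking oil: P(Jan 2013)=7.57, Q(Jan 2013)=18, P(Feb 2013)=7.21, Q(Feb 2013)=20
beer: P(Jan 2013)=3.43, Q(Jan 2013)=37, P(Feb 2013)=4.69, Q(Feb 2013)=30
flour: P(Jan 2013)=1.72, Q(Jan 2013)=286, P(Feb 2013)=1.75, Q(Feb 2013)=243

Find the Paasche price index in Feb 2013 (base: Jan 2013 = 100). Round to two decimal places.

Paasche price index uses current-period quantities as weights.
ΣP(Feb 2013)·Q(Feb 2013) = 1.81×192 + 2.10×109 + 1.21×404 + 7.21×20 + 4.69×30 + 1.75×243 = 347.52 + 228.9 + 488.84 + 144.2 + 140.7 + 425.25 = 1775.41
ΣP(Jan 2013)·Q(Feb 2013) = 1.74×192 + 2.34×109 + 0.86×404 + 7.57×20 + 3.43×30 + 1.72×243 = 334.08 + 255.06 + 347.44 + 151.4 + 102.9 + 417.96 = 1608.84
Index = 1775.41 / 1608.84 × 100 = 110.3534

110.35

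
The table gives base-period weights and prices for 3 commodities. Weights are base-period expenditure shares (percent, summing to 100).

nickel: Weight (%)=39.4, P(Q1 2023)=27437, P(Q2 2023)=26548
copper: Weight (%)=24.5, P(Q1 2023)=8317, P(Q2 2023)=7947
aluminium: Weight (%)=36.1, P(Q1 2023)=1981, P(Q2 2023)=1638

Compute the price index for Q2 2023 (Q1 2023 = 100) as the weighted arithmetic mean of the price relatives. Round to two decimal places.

nickel: 39.4 × (26548/27437) = 39.4 × 0.967598 = 38.1234
copper: 24.5 × (7947/8317) = 24.5 × 0.955513 = 23.4101
aluminium: 36.1 × (1638/1981) = 36.1 × 0.826855 = 29.8495
Index = Σ wᵢ·(p₁ᵢ/p₀ᵢ) = 38.1234 + 23.4101 + 29.8495 = 91.3829

91.38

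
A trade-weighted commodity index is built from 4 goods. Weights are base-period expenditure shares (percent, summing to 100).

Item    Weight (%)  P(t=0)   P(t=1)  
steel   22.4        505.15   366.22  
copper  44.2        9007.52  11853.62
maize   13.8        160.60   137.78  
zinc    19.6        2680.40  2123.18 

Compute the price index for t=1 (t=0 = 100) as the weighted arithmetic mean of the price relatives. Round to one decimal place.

steel: 22.4 × (366.22/505.15) = 22.4 × 0.724973 = 16.2394
copper: 44.2 × (11853.62/9007.52) = 44.2 × 1.315969 = 58.1658
maize: 13.8 × (137.78/160.60) = 13.8 × 0.857908 = 11.8391
zinc: 19.6 × (2123.18/2680.40) = 19.6 × 0.792113 = 15.5254
Index = Σ wᵢ·(p₁ᵢ/p₀ᵢ) = 16.2394 + 58.1658 + 11.8391 + 15.5254 = 101.7698

101.8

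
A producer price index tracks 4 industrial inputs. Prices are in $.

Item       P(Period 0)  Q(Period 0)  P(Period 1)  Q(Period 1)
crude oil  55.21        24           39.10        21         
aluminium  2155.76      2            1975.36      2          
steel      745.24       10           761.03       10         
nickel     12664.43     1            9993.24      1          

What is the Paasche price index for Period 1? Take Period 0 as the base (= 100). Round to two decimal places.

Paasche price index uses current-period quantities as weights.
ΣP(Period 1)·Q(Period 1) = 39.10×21 + 1975.36×2 + 761.03×10 + 9993.24×1 = 821.1 + 3950.72 + 7610.3 + 9993.24 = 22375.36
ΣP(Period 0)·Q(Period 1) = 55.21×21 + 2155.76×2 + 745.24×10 + 12664.43×1 = 1159.41 + 4311.52 + 7452.4 + 12664.43 = 25587.76
Index = 22375.36 / 25587.76 × 100 = 87.4456

87.45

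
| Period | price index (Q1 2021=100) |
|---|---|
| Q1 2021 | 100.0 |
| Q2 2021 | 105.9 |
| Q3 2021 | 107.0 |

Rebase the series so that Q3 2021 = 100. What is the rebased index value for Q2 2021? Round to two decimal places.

98.97

Rebased(Q2 2021) = 105.9 / 107.0 × 100 = 98.9720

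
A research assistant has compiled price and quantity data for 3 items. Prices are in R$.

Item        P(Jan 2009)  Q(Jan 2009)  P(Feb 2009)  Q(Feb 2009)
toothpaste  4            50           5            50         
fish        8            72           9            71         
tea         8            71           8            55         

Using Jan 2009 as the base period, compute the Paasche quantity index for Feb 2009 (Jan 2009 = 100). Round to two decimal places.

Paasche quantity index uses current-period prices as weights.
ΣP(Feb 2009)·Q(Feb 2009) = 5×50 + 9×71 + 8×55 = 250 + 639 + 440 = 1329
ΣP(Feb 2009)·Q(Jan 2009) = 5×50 + 9×72 + 8×71 = 250 + 648 + 568 = 1466
Index = 1329 / 1466 × 100 = 90.6548

90.65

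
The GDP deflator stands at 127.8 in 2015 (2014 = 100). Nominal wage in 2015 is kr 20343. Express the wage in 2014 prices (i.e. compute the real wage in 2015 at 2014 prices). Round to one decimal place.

Real = Nominal ÷ (Index/100) = 20343 ÷ (127.8/100)
     = 20343 ÷ 1.278 = 15917.8404

15917.8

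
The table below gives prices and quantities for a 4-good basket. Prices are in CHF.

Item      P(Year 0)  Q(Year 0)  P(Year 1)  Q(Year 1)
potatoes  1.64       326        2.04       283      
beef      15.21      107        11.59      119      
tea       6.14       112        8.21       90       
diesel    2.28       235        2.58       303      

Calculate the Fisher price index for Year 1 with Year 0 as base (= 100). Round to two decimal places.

Laspeyres component (base-period weights):
ΣP(Year 1)Q(Year 0) = 2.04×326 + 11.59×107 + 8.21×112 + 2.58×235 = 665.04 + 1240.13 + 919.52 + 606.3 = 3430.99
ΣP(Year 0)Q(Year 0) = 1.64×326 + 15.21×107 + 6.14×112 + 2.28×235 = 534.64 + 1627.47 + 687.68 + 535.8 = 3385.59
L = 3430.99 / 3385.59 × 100 = 101.3410
Paasche component (current-period weights):
ΣP(Year 1)Q(Year 1) = 2.04×283 + 11.59×119 + 8.21×90 + 2.58×303 = 577.32 + 1379.21 + 738.9 + 781.74 = 3477.17
ΣP(Year 0)Q(Year 1) = 1.64×283 + 15.21×119 + 6.14×90 + 2.28×303 = 464.12 + 1809.99 + 552.6 + 690.84 = 3517.55
P = 3477.17 / 3517.55 × 100 = 98.8520
Fisher = √(L × P) = √(101.3410 × 98.8520) = 100.0888

100.09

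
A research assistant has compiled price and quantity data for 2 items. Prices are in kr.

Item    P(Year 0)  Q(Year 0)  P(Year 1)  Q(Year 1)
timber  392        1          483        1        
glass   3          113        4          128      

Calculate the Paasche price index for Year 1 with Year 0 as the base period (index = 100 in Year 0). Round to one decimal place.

128.2

Paasche price index uses current-period quantities as weights.
ΣP(Year 1)·Q(Year 1) = 483×1 + 4×128 = 483 + 512 = 995
ΣP(Year 0)·Q(Year 1) = 392×1 + 3×128 = 392 + 384 = 776
Index = 995 / 776 × 100 = 128.2216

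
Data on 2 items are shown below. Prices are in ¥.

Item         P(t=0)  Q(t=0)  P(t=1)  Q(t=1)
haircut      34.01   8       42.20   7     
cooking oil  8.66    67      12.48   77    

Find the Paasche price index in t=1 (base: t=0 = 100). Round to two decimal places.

Paasche price index uses current-period quantities as weights.
ΣP(t=1)·Q(t=1) = 42.20×7 + 12.48×77 = 295.4 + 960.96 = 1256.36
ΣP(t=0)·Q(t=1) = 34.01×7 + 8.66×77 = 238.07 + 666.82 = 904.89
Index = 1256.36 / 904.89 × 100 = 138.8412

138.84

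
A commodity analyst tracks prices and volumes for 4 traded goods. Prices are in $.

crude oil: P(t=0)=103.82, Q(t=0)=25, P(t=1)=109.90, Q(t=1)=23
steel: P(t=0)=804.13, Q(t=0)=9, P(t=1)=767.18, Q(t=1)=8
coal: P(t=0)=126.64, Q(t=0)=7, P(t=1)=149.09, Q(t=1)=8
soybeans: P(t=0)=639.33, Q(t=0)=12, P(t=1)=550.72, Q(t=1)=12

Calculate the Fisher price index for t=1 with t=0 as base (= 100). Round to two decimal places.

Laspeyres component (base-period weights):
ΣP(t=1)Q(t=0) = 109.90×25 + 767.18×9 + 149.09×7 + 550.72×12 = 2747.5 + 6904.62 + 1043.63 + 6608.64 = 17304.39
ΣP(t=0)Q(t=0) = 103.82×25 + 804.13×9 + 126.64×7 + 639.33×12 = 2595.5 + 7237.17 + 886.48 + 7671.96 = 18391.11
L = 17304.39 / 18391.11 × 100 = 94.0911
Paasche component (current-period weights):
ΣP(t=1)Q(t=1) = 109.90×23 + 767.18×8 + 149.09×8 + 550.72×12 = 2527.7 + 6137.44 + 1192.72 + 6608.64 = 16466.5
ΣP(t=0)Q(t=1) = 103.82×23 + 804.13×8 + 126.64×8 + 639.33×12 = 2387.86 + 6433.04 + 1013.12 + 7671.96 = 17505.98
P = 16466.5 / 17505.98 × 100 = 94.0621
Fisher = √(L × P) = √(94.0911 × 94.0621) = 94.0766

94.08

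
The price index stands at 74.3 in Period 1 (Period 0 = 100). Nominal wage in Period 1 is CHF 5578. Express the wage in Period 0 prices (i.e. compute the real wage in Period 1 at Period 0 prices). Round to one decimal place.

Real = Nominal ÷ (Index/100) = 5578 ÷ (74.3/100)
     = 5578 ÷ 0.743 = 7507.4024

7507.4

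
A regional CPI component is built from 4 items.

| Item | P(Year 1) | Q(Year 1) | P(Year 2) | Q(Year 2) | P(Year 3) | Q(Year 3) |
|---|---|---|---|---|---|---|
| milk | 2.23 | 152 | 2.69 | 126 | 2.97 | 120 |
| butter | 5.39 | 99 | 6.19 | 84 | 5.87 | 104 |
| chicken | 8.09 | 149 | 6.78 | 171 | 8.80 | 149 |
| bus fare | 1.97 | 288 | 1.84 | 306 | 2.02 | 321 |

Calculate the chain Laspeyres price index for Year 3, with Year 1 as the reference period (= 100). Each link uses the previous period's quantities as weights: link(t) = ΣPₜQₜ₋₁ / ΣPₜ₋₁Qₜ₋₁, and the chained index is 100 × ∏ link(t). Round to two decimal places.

Link Year 1→Year 2:
ΣP(Year 2)Q(Year 1) = 2.69×152 + 6.19×99 + 6.78×149 + 1.84×288 = 408.88 + 612.81 + 1010.22 + 529.92 = 2561.83
ΣP(Year 1)Q(Year 1) = 2.23×152 + 5.39×99 + 8.09×149 + 1.97×288 = 338.96 + 533.61 + 1205.41 + 567.36 = 2645.34
link = 2561.83/2645.34 = 0.968431
Link Year 2→Year 3:
ΣP(Year 3)Q(Year 2) = 2.97×126 + 5.87×84 + 8.80×171 + 2.02×306 = 374.22 + 493.08 + 1504.8 + 618.12 = 2990.22
ΣP(Year 2)Q(Year 2) = 2.69×126 + 6.19×84 + 6.78×171 + 1.84×306 = 338.94 + 519.96 + 1159.38 + 563.04 = 2581.32
link = 2990.22/2581.32 = 1.158407
Chained index = 100 × 0.968431 × 1.158407 = 112.1838

112.18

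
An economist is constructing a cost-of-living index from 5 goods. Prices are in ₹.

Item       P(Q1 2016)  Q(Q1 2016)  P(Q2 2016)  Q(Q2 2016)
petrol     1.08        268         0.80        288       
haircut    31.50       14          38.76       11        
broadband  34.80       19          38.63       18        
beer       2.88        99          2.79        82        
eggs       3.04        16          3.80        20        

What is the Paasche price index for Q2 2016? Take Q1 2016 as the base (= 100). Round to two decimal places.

104.81

Paasche price index uses current-period quantities as weights.
ΣP(Q2 2016)·Q(Q2 2016) = 0.80×288 + 38.76×11 + 38.63×18 + 2.79×82 + 3.80×20 = 230.4 + 426.36 + 695.34 + 228.78 + 76 = 1656.88
ΣP(Q1 2016)·Q(Q2 2016) = 1.08×288 + 31.50×11 + 34.80×18 + 2.88×82 + 3.04×20 = 311.04 + 346.5 + 626.4 + 236.16 + 60.8 = 1580.9
Index = 1656.88 / 1580.9 × 100 = 104.8061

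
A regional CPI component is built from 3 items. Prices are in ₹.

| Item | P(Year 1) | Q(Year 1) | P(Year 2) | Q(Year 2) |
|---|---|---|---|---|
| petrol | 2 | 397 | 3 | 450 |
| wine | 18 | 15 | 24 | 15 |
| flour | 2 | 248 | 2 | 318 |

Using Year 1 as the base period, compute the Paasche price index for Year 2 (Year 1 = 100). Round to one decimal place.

129.9

Paasche price index uses current-period quantities as weights.
ΣP(Year 2)·Q(Year 2) = 3×450 + 24×15 + 2×318 = 1350 + 360 + 636 = 2346
ΣP(Year 1)·Q(Year 2) = 2×450 + 18×15 + 2×318 = 900 + 270 + 636 = 1806
Index = 2346 / 1806 × 100 = 129.9003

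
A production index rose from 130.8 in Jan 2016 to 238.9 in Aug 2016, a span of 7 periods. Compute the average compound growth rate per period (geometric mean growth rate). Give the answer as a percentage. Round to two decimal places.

8.99%

Growth factor = (238.9/130.8)^(1/7) = (1.826453)^(1/7) = 1.089865
Growth rate = 1.089865 − 1 = 0.089865 = 8.9865%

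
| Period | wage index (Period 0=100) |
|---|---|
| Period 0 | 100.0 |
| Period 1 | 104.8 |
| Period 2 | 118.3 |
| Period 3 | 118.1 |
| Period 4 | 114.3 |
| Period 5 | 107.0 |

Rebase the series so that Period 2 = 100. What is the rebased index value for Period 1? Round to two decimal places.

Rebased(Period 1) = 104.8 / 118.3 × 100 = 88.5883

88.59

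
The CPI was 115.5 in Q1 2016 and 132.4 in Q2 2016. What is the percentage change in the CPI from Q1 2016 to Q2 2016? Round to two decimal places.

Change = (132.4 − 115.5) / 115.5 × 100
       = 16.9 / 115.5 × 100 = 14.6320%

14.63%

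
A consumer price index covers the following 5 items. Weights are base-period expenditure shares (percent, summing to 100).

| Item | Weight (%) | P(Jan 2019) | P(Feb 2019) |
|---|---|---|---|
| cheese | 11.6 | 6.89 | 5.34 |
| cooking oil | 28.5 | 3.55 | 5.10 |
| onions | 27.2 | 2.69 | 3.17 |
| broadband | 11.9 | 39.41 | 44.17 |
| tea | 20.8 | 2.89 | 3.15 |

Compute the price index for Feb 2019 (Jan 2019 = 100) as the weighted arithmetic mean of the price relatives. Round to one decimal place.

cheese: 11.6 × (5.34/6.89) = 11.6 × 0.775036 = 8.9904
cooking oil: 28.5 × (5.10/3.55) = 28.5 × 1.436620 = 40.9437
onions: 27.2 × (3.17/2.69) = 27.2 × 1.178439 = 32.0535
broadband: 11.9 × (44.17/39.41) = 11.9 × 1.120782 = 13.3373
tea: 20.8 × (3.15/2.89) = 20.8 × 1.089965 = 22.6713
Index = Σ wᵢ·(p₁ᵢ/p₀ᵢ) = 8.9904 + 40.9437 + 32.0535 + 13.3373 + 22.6713 = 117.9962

118.0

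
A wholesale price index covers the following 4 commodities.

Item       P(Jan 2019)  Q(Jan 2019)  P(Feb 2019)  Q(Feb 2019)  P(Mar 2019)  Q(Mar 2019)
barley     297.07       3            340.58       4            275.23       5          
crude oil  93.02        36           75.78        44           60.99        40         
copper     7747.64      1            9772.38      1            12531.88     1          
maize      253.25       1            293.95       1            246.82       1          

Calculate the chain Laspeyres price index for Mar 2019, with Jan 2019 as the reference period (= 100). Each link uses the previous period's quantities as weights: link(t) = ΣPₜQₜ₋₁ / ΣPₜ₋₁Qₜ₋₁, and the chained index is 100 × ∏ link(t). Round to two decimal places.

Link Jan 2019→Feb 2019:
ΣP(Feb 2019)Q(Jan 2019) = 340.58×3 + 75.78×36 + 9772.38×1 + 293.95×1 = 1021.74 + 2728.08 + 9772.38 + 293.95 = 13816.15
ΣP(Jan 2019)Q(Jan 2019) = 297.07×3 + 93.02×36 + 7747.64×1 + 253.25×1 = 891.21 + 3348.72 + 7747.64 + 253.25 = 12240.82
link = 13816.15/12240.82 = 1.128695
Link Feb 2019→Mar 2019:
ΣP(Mar 2019)Q(Feb 2019) = 275.23×4 + 60.99×44 + 12531.88×1 + 246.82×1 = 1100.92 + 2683.56 + 12531.88 + 246.82 = 16563.18
ΣP(Feb 2019)Q(Feb 2019) = 340.58×4 + 75.78×44 + 9772.38×1 + 293.95×1 = 1362.32 + 3334.32 + 9772.38 + 293.95 = 14762.97
link = 16563.18/14762.97 = 1.121941
Chained index = 100 × 1.128695 × 1.121941 = 126.6329

126.63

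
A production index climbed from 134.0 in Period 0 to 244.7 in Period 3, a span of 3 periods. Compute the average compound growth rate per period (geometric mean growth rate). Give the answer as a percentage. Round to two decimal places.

Growth factor = (244.7/134.0)^(1/3) = (1.826119)^(1/3) = 1.222296
Growth rate = 1.222296 − 1 = 0.222296 = 22.2296%

22.23%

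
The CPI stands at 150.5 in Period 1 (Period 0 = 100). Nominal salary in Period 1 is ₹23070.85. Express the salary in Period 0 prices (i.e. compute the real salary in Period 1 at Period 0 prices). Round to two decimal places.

15329.47

Real = Nominal ÷ (Index/100) = 23070.85 ÷ (150.5/100)
     = 23070.85 ÷ 1.505 = 15329.4684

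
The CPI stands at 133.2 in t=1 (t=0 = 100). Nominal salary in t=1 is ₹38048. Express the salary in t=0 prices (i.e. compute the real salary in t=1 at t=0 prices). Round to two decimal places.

Real = Nominal ÷ (Index/100) = 38048 ÷ (133.2/100)
     = 38048 ÷ 1.332 = 28564.5646

28564.56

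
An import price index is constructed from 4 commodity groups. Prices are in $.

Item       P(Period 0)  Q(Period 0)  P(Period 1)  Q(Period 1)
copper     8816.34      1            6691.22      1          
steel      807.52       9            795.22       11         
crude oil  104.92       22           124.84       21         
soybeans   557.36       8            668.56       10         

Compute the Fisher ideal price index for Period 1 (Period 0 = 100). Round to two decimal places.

96.58

Laspeyres component (base-period weights):
ΣP(Period 1)Q(Period 0) = 6691.22×1 + 795.22×9 + 124.84×22 + 668.56×8 = 6691.22 + 7156.98 + 2746.48 + 5348.48 = 21943.16
ΣP(Period 0)Q(Period 0) = 8816.34×1 + 807.52×9 + 104.92×22 + 557.36×8 = 8816.34 + 7267.68 + 2308.24 + 4458.88 = 22851.14
L = 21943.16 / 22851.14 × 100 = 96.0265
Paasche component (current-period weights):
ΣP(Period 1)Q(Period 1) = 6691.22×1 + 795.22×11 + 124.84×21 + 668.56×10 = 6691.22 + 8747.42 + 2621.64 + 6685.6 = 24745.88
ΣP(Period 0)Q(Period 1) = 8816.34×1 + 807.52×11 + 104.92×21 + 557.36×10 = 8816.34 + 8882.72 + 2203.32 + 5573.6 = 25475.98
P = 24745.88 / 25475.98 × 100 = 97.1342
Fisher = √(L × P) = √(96.0265 × 97.1342) = 96.5788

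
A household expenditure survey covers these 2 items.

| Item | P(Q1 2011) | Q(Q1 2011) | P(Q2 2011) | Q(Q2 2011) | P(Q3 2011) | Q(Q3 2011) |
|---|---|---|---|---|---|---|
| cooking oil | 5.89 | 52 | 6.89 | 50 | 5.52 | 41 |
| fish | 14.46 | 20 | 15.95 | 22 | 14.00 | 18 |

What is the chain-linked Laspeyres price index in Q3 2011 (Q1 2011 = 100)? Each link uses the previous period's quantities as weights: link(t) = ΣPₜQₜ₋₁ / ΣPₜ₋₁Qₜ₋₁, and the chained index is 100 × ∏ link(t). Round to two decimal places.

Link Q1 2011→Q2 2011:
ΣP(Q2 2011)Q(Q1 2011) = 6.89×52 + 15.95×20 = 358.28 + 319 = 677.28
ΣP(Q1 2011)Q(Q1 2011) = 5.89×52 + 14.46×20 = 306.28 + 289.2 = 595.48
link = 677.28/595.48 = 1.137368
Link Q2 2011→Q3 2011:
ΣP(Q3 2011)Q(Q2 2011) = 5.52×50 + 14.00×22 = 276 + 308 = 584
ΣP(Q2 2011)Q(Q2 2011) = 6.89×50 + 15.95×22 = 344.5 + 350.9 = 695.4
link = 584/695.4 = 0.839804
Chained index = 100 × 1.137368 × 0.839804 = 95.5167

95.52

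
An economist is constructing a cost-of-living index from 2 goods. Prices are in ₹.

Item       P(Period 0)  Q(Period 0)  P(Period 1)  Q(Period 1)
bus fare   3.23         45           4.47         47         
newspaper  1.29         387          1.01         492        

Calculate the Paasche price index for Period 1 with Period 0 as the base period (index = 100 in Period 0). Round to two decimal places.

89.89

Paasche price index uses current-period quantities as weights.
ΣP(Period 1)·Q(Period 1) = 4.47×47 + 1.01×492 = 210.09 + 496.92 = 707.01
ΣP(Period 0)·Q(Period 1) = 3.23×47 + 1.29×492 = 151.81 + 634.68 = 786.49
Index = 707.01 / 786.49 × 100 = 89.8943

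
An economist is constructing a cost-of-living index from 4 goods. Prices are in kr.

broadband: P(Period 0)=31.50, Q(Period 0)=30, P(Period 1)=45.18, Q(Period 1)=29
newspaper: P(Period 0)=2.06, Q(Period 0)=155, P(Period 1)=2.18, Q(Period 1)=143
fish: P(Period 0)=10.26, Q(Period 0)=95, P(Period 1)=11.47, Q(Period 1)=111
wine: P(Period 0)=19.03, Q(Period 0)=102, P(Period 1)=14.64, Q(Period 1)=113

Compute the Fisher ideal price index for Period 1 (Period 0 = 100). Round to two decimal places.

101.73

Laspeyres component (base-period weights):
ΣP(Period 1)Q(Period 0) = 45.18×30 + 2.18×155 + 11.47×95 + 14.64×102 = 1355.4 + 337.9 + 1089.65 + 1493.28 = 4276.23
ΣP(Period 0)Q(Period 0) = 31.50×30 + 2.06×155 + 10.26×95 + 19.03×102 = 945 + 319.3 + 974.7 + 1941.06 = 4180.06
L = 4276.23 / 4180.06 × 100 = 102.3007
Paasche component (current-period weights):
ΣP(Period 1)Q(Period 1) = 45.18×29 + 2.18×143 + 11.47×111 + 14.64×113 = 1310.22 + 311.74 + 1273.17 + 1654.32 = 4549.45
ΣP(Period 0)Q(Period 1) = 31.50×29 + 2.06×143 + 10.26×111 + 19.03×113 = 913.5 + 294.58 + 1138.86 + 2150.39 = 4497.33
P = 4549.45 / 4497.33 × 100 = 101.1589
Fisher = √(L × P) = √(102.3007 × 101.1589) = 101.7282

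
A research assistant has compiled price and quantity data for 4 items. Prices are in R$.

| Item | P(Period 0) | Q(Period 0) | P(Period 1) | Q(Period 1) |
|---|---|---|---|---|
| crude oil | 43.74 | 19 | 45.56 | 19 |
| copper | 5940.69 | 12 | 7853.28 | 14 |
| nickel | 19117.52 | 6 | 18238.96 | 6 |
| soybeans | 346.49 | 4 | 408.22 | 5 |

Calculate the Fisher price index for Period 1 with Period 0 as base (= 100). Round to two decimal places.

110.22

Laspeyres component (base-period weights):
ΣP(Period 1)Q(Period 0) = 45.56×19 + 7853.28×12 + 18238.96×6 + 408.22×4 = 865.64 + 94239.36 + 109433.76 + 1632.88 = 206171.64
ΣP(Period 0)Q(Period 0) = 43.74×19 + 5940.69×12 + 19117.52×6 + 346.49×4 = 831.06 + 71288.28 + 114705.12 + 1385.96 = 188210.42
L = 206171.64 / 188210.42 × 100 = 109.5432
Paasche component (current-period weights):
ΣP(Period 1)Q(Period 1) = 45.56×19 + 7853.28×14 + 18238.96×6 + 408.22×5 = 865.64 + 109945.92 + 109433.76 + 2041.1 = 222286.42
ΣP(Period 0)Q(Period 1) = 43.74×19 + 5940.69×14 + 19117.52×6 + 346.49×5 = 831.06 + 83169.66 + 114705.12 + 1732.45 = 200438.29
P = 222286.42 / 200438.29 × 100 = 110.9002
Fisher = √(L × P) = √(109.5432 × 110.9002) = 110.2196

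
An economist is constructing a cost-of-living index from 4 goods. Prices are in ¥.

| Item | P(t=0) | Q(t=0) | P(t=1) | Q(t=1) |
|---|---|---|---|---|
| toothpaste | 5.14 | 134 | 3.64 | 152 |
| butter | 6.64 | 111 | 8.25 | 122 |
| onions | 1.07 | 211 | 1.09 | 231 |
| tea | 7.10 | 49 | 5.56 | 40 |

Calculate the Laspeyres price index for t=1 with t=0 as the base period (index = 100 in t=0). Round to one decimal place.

95.3

Laspeyres price index uses base-period quantities as weights.
ΣP(t=1)·Q(t=0) = 3.64×134 + 8.25×111 + 1.09×211 + 5.56×49 = 487.76 + 915.75 + 229.99 + 272.44 = 1905.94
ΣP(t=0)·Q(t=0) = 5.14×134 + 6.64×111 + 1.07×211 + 7.10×49 = 688.76 + 737.04 + 225.77 + 347.9 = 1999.47
Index = 1905.94 / 1999.47 × 100 = 95.3223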